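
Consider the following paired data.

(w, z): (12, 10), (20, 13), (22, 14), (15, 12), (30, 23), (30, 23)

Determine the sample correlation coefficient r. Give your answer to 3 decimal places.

n = 6, Σw = 129, Σz = 95, Σw² = 3053, Σz² = 1667, Σwz = 2248
nΣwz − ΣwΣz = 13488 − 12255 = 1233
nΣw² − (Σw)² = 18318 − 16641 = 1677; nΣz² − (Σz)² = 10002 − 9025 = 977
r = 1233 / √(1677 × 977) = 1233 / 1280.0113 ≈ 0.963

0.963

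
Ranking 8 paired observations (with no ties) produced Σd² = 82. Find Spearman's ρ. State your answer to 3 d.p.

0.024

ρ = 1 − 6Σd² / [n(n²−1)] = 1 − 6×82 / (8×63)
  = 1 − 492/504 = 1 − 0.9762 ≈ 0.024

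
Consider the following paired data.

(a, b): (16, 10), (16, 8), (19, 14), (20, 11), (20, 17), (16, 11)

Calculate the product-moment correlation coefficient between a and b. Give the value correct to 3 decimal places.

n = 6, Σa = 107, Σb = 71, Σa² = 1929, Σb² = 891, Σab = 1290
nΣab − ΣaΣb = 7740 − 7597 = 143
nΣa² − (Σa)² = 11574 − 11449 = 125; nΣb² − (Σb)² = 5346 − 5041 = 305
r = 143 / √(125 × 305) = 143 / 195.2562 ≈ 0.732

0.732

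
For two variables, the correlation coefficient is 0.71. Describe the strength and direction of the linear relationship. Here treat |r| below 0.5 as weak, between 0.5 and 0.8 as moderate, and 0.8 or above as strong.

moderate positive

r = 0.71 > 0 so the relationship is positive.
|r| = 0.71, which falls in the moderate range.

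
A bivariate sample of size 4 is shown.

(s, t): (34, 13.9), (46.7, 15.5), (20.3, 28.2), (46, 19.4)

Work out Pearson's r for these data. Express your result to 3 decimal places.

-0.707

n = 4, Σs = 147, Σt = 77, Σs² = 5864.98, Σt² = 1605.06, Σst = 2661.31
nΣst − ΣsΣt = 10645.24 − 11319 = -673.76
nΣs² − (Σs)² = 23459.92 − 21609 = 1850.92; nΣt² − (Σt)² = 6420.24 − 5929 = 491.24
r = -673.76 / √(1850.92 × 491.24) = -673.76 / 953.5439 ≈ -0.707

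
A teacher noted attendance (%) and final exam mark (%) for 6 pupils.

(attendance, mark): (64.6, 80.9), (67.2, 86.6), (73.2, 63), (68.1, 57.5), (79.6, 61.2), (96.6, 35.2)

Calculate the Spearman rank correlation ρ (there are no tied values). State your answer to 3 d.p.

-0.771

Rank attendance: 1, 2, 4, 3, 5, 6
Rank mark: 5, 6, 4, 2, 3, 1
d = rank(attendance) − rank(mark): -4, -4, 0, 1, 2, 5; Σd² = 62
ρ = 1 − 6Σd² / [n(n²−1)] = 1 − 6×62 / (6×35) = 1 − 372/210 ≈ -0.771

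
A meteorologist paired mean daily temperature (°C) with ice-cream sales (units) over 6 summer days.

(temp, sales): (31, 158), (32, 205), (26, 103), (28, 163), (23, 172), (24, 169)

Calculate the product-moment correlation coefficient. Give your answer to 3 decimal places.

0.327

n = 6, Σx = 164, Σy = 970, Σx² = 4550, Σy² = 162312, Σxy = 26712
nΣxy − ΣxΣy = 160272 − 159080 = 1192
nΣx² − (Σx)² = 27300 − 26896 = 404; nΣy² − (Σy)² = 973872 − 940900 = 32972
r = 1192 / √(404 × 32972) = 1192 / 3649.7518 ≈ 0.327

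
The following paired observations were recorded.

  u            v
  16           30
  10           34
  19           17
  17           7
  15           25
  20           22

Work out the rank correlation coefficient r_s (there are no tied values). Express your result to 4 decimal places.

Rank u: 3, 1, 5, 4, 2, 6
Rank v: 5, 6, 2, 1, 4, 3
d = rank(u) − rank(v): -2, -5, 3, 3, -2, 3; Σd² = 60
ρ = 1 − 6Σd² / [n(n²−1)] = 1 − 6×60 / (6×35) = 1 − 360/210 ≈ -0.7143

-0.7143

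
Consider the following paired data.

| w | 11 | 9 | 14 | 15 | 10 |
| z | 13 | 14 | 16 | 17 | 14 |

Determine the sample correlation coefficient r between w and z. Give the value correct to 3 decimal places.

0.870

n = 5, Σw = 59, Σz = 74, Σw² = 723, Σz² = 1106, Σwz = 888
nΣwz − ΣwΣz = 4440 − 4366 = 74
nΣw² − (Σw)² = 3615 − 3481 = 134; nΣz² − (Σz)² = 5530 − 5476 = 54
r = 74 / √(134 × 54) = 74 / 85.0647 ≈ 0.870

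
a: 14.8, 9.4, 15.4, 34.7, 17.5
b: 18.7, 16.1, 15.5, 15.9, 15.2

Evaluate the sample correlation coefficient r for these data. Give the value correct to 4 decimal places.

n = 5, Σa = 91.8, Σb = 81.4, Σa² = 2054.9, Σb² = 1333, Σab = 1484.53
nΣab − ΣaΣb = 7422.65 − 7472.52 = -49.87
nΣa² − (Σa)² = 10274.5 − 8427.24 = 1847.26; nΣb² − (Σb)² = 6665 − 6625.96 = 39.04
r = -49.87 / √(1847.26 × 39.04) = -49.87 / 268.5461 ≈ -0.1857

-0.1857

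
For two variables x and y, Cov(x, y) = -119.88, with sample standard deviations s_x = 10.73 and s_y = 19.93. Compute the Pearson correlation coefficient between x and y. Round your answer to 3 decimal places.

r = Cov(x,y) / (s_x · s_y) = -119.88 / (10.73 × 19.93)
  = -119.88 / 213.8489 ≈ -0.561

-0.561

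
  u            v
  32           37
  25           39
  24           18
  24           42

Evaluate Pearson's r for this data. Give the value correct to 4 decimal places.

n = 4, Σu = 105, Σv = 136, Σu² = 2801, Σv² = 4978, Σuv = 3599
nΣuv − ΣuΣv = 14396 − 14280 = 116
nΣu² − (Σu)² = 11204 − 11025 = 179; nΣv² − (Σv)² = 19912 − 18496 = 1416
r = 116 / √(179 × 1416) = 116 / 503.4521 ≈ 0.2304

0.2304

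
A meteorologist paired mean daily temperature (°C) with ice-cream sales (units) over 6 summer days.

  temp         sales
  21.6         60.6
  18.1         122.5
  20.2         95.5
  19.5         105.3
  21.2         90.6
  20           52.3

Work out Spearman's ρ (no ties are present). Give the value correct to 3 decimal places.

Rank temp: 6, 1, 4, 2, 5, 3
Rank sales: 2, 6, 4, 5, 3, 1
d = rank(temp) − rank(sales): 4, -5, 0, -3, 2, 2; Σd² = 58
ρ = 1 − 6Σd² / [n(n²−1)] = 1 − 6×58 / (6×35) = 1 − 348/210 ≈ -0.657

-0.657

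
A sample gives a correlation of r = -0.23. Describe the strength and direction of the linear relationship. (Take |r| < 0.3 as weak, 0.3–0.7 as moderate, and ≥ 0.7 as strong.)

weak negative

r = -0.23 < 0 so the relationship is negative.
|r| = 0.23, which falls in the weak range.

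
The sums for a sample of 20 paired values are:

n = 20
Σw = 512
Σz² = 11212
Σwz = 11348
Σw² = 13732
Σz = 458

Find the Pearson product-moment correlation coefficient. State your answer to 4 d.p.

r = (nΣwz − ΣwΣz) / √[(nΣw² − (Σw)²)(nΣz² − (Σz)²)]
Numerator: 20×11348 − 512×458 = -7536
Denominator: √[(274640 − 262144)(224240 − 209764)] = √[12496 × 14476] = 13449.6132
r = -7536 / 13449.6132 ≈ -0.5603

-0.5603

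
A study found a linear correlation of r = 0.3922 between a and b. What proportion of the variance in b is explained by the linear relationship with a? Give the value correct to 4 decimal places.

r² = (0.3922)² = 0.1538

0.1538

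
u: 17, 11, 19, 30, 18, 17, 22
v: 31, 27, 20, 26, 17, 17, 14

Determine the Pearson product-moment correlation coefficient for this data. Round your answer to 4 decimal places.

-0.1031

n = 7, Σu = 134, Σv = 152, Σu² = 2768, Σv² = 3540, Σuv = 2887
nΣuv − ΣuΣv = 20209 − 20368 = -159
nΣu² − (Σu)² = 19376 − 17956 = 1420; nΣv² − (Σv)² = 24780 − 23104 = 1676
r = -159 / √(1420 × 1676) = -159 / 1542.6989 ≈ -0.1031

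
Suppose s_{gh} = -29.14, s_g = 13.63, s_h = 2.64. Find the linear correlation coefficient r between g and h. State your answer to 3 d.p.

-0.810

r = Cov(g,h) / (s_g · s_h) = -29.14 / (13.63 × 2.64)
  = -29.14 / 35.9832 ≈ -0.810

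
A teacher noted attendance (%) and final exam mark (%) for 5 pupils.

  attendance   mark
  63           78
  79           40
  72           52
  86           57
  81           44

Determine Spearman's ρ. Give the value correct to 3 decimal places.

-0.300

Rank attendance: 1, 3, 2, 5, 4
Rank mark: 5, 1, 3, 4, 2
d = rank(attendance) − rank(mark): -4, 2, -1, 1, 2; Σd² = 26
ρ = 1 − 6Σd² / [n(n²−1)] = 1 − 6×26 / (5×24) = 1 − 156/120 ≈ -0.300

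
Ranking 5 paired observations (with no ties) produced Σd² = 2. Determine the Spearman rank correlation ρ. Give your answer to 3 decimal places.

0.900

ρ = 1 − 6Σd² / [n(n²−1)] = 1 − 6×2 / (5×24)
  = 1 − 12/120 = 1 − 0.1000 ≈ 0.900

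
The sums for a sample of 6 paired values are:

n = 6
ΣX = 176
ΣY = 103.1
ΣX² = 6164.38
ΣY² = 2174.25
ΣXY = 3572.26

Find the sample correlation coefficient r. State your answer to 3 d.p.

r = (nΣXY − ΣXΣY) / √[(nΣX² − (ΣX)²)(nΣY² − (ΣY)²)]
Numerator: 6×3572.26 − 176×103.1 = 3287.96
Denominator: √[(36986.28 − 30976)(13045.5 − 10629.61)] = √[6010.28 × 2415.89] = 3810.5348
r = 3287.96 / 3810.5348 ≈ 0.863

0.863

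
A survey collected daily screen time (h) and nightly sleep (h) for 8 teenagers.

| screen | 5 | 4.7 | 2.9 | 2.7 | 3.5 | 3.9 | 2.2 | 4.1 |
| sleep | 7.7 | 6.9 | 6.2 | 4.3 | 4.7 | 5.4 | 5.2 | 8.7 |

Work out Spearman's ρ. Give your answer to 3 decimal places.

0.762

Rank screen: 8, 7, 3, 2, 4, 5, 1, 6
Rank sleep: 7, 6, 5, 1, 2, 4, 3, 8
d = rank(screen) − rank(sleep): 1, 1, -2, 1, 2, 1, -2, -2; Σd² = 20
ρ = 1 − 6Σd² / [n(n²−1)] = 1 − 6×20 / (8×63) = 1 − 120/504 ≈ 0.762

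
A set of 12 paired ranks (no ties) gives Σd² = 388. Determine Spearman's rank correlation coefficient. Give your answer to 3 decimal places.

ρ = 1 − 6Σd² / [n(n²−1)] = 1 − 6×388 / (12×143)
  = 1 − 2328/1716 = 1 − 1.3566 ≈ -0.357

-0.357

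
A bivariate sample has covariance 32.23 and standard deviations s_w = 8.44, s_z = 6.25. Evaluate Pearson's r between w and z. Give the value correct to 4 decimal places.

0.6110

r = Cov(w,z) / (s_w · s_z) = 32.23 / (8.44 × 6.25)
  = 32.23 / 52.7500 ≈ 0.6110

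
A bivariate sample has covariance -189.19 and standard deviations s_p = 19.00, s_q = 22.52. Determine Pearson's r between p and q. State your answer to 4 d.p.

r = Cov(p,q) / (s_p · s_q) = -189.19 / (19.00 × 22.52)
  = -189.19 / 427.8800 ≈ -0.4422

-0.4422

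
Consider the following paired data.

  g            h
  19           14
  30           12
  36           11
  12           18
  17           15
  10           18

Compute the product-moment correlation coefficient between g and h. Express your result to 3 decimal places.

-0.964

n = 6, Σg = 124, Σh = 88, Σg² = 3090, Σh² = 1334, Σgh = 1673
nΣgh − ΣgΣh = 10038 − 10912 = -874
nΣg² − (Σg)² = 18540 − 15376 = 3164; nΣh² − (Σh)² = 8004 − 7744 = 260
r = -874 / √(3164 × 260) = -874 / 906.9950 ≈ -0.964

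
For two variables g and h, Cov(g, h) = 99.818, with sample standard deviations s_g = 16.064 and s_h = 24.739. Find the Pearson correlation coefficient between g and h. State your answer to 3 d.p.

r = Cov(g,h) / (s_g · s_h) = 99.818 / (16.064 × 24.739)
  = 99.818 / 397.4073 ≈ 0.251

0.251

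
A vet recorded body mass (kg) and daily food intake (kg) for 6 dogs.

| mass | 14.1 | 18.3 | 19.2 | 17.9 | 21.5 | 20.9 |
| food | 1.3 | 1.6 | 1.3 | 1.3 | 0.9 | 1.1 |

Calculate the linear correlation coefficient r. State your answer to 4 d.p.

n = 6, Σx = 111.9, Σy = 7.5, Σx² = 2121.81, Σy² = 9.65, Σxy = 138.18
nΣxy − ΣxΣy = 829.08 − 839.25 = -10.17
nΣx² − (Σx)² = 12730.86 − 12521.61 = 209.25; nΣy² − (Σy)² = 57.9 − 56.25 = 1.65
r = -10.17 / √(209.25 × 1.65) = -10.17 / 18.5812 ≈ -0.5473

-0.5473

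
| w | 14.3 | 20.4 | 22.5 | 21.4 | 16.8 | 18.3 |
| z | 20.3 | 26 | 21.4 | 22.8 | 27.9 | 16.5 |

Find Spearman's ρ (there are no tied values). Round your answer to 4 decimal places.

0.0857

Rank w: 1, 4, 6, 5, 2, 3
Rank z: 2, 5, 3, 4, 6, 1
d = rank(w) − rank(z): -1, -1, 3, 1, -4, 2; Σd² = 32
ρ = 1 − 6Σd² / [n(n²−1)] = 1 − 6×32 / (6×35) = 1 − 192/210 ≈ 0.0857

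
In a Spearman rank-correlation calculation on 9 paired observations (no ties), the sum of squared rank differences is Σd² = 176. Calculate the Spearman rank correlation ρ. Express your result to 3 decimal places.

ρ = 1 − 6Σd² / [n(n²−1)] = 1 − 6×176 / (9×80)
  = 1 − 1056/720 = 1 − 1.4667 ≈ -0.467

-0.467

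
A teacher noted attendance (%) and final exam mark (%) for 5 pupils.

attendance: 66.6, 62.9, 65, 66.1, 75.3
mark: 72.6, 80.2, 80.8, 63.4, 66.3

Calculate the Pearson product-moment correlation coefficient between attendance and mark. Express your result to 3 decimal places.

n = 5, Σx = 335.9, Σy = 363.3, Σx² = 22656.27, Σy² = 26646.69, Σxy = 24314.87
nΣxy − ΣxΣy = 121574.35 − 122032.47 = -458.12
nΣx² − (Σx)² = 113281.35 − 112828.81 = 452.54; nΣy² − (Σy)² = 133233.45 − 131986.89 = 1246.56
r = -458.12 / √(452.54 × 1246.56) = -458.12 / 751.0781 ≈ -0.610

-0.610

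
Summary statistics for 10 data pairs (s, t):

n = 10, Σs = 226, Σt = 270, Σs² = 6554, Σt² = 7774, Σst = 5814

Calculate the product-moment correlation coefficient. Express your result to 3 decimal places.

-0.344

r = (nΣst − ΣsΣt) / √[(nΣs² − (Σs)²)(nΣt² − (Σt)²)]
Numerator: 10×5814 − 226×270 = -2880
Denominator: √[(65540 − 51076)(77740 − 72900)] = √[14464 × 4840] = 8366.9445
r = -2880 / 8366.9445 ≈ -0.344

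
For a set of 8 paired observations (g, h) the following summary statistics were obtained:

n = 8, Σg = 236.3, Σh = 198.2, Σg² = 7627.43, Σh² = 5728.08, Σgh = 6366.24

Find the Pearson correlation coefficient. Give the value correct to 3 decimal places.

0.703

r = (nΣgh − ΣgΣh) / √[(nΣg² − (Σg)²)(nΣh² − (Σh)²)]
Numerator: 8×6366.24 − 236.3×198.2 = 4095.26
Denominator: √[(61019.44 − 55837.69)(45824.64 − 39283.24)] = √[5181.75 × 6541.4] = 5822.0185
r = 4095.26 / 5822.0185 ≈ 0.703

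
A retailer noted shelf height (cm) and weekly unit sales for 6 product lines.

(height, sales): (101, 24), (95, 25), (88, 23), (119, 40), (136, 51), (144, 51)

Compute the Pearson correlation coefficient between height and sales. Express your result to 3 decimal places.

n = 6, Σx = 683, Σy = 214, Σx² = 80363, Σy² = 8532, Σxy = 25863
nΣxy − ΣxΣy = 155178 − 146162 = 9016
nΣx² − (Σx)² = 482178 − 466489 = 15689; nΣy² − (Σy)² = 51192 − 45796 = 5396
r = 9016 / √(15689 × 5396) = 9016 / 9200.9697 ≈ 0.980

0.980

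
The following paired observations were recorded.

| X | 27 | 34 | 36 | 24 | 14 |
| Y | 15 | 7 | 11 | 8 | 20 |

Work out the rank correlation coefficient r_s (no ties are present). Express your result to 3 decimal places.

Rank X: 3, 4, 5, 2, 1
Rank Y: 4, 1, 3, 2, 5
d = rank(X) − rank(Y): -1, 3, 2, 0, -4; Σd² = 30
ρ = 1 − 6Σd² / [n(n²−1)] = 1 − 6×30 / (5×24) = 1 − 180/120 ≈ -0.500

-0.500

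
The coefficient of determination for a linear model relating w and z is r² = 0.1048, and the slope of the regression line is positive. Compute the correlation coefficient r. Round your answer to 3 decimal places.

0.324

|r| = √0.1048 = 0.324
The association is positive, so r = 0.324.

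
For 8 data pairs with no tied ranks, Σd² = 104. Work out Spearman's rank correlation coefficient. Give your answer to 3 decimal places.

-0.238

ρ = 1 − 6Σd² / [n(n²−1)] = 1 − 6×104 / (8×63)
  = 1 − 624/504 = 1 − 1.2381 ≈ -0.238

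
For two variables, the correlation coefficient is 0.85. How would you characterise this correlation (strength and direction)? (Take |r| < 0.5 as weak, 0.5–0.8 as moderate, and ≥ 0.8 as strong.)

strong positive

r = 0.85 > 0 so the relationship is positive.
|r| = 0.85, which falls in the strong range.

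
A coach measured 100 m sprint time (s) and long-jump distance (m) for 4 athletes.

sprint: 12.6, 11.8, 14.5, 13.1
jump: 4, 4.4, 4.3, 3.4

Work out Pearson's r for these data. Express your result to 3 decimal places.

-0.059

n = 4, Σx = 52, Σy = 16.1, Σx² = 679.86, Σy² = 65.41, Σxy = 209.21
nΣxy − ΣxΣy = 836.84 − 837.2 = -0.36
nΣx² − (Σx)² = 2719.44 − 2704 = 15.44; nΣy² − (Σy)² = 261.64 − 259.21 = 2.43
r = -0.36 / √(15.44 × 2.43) = -0.36 / 6.1253 ≈ -0.059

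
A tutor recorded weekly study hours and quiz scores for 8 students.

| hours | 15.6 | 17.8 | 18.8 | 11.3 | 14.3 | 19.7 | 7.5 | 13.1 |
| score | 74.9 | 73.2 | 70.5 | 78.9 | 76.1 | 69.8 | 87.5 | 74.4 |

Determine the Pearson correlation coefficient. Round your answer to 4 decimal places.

n = 8, Σx = 118.1, Σy = 605.3, Σx² = 1861.77, Σy² = 46018.57, Σxy = 8782.55
nΣxy − ΣxΣy = 70260.4 − 71485.93 = -1225.53
nΣx² − (Σx)² = 14894.16 − 13947.61 = 946.55; nΣy² − (Σy)² = 368148.56 − 366388.09 = 1760.47
r = -1225.53 / √(946.55 × 1760.47) = -1225.53 / 1290.8807 ≈ -0.9494

-0.9494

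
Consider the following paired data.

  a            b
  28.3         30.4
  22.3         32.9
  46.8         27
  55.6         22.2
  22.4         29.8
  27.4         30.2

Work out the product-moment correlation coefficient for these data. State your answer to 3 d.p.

n = 6, Σa = 202.8, Σb = 172.5, Σa² = 7832.3, Σb² = 5028.49, Σab = 5586.91
nΣab − ΣaΣb = 33521.46 − 34983 = -1461.54
nΣa² − (Σa)² = 46993.8 − 41127.84 = 5865.96; nΣb² − (Σb)² = 30170.94 − 29756.25 = 414.69
r = -1461.54 / √(5865.96 × 414.69) = -1461.54 / 1559.6650 ≈ -0.937

-0.937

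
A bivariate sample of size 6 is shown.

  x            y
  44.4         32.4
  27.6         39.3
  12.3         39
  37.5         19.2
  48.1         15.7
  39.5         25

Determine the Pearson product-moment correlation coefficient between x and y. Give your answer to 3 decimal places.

-0.743

n = 6, Σx = 209.4, Σy = 170.6, Σx² = 8164.52, Σy² = 5355.38, Σxy = 5465.61
nΣxy − ΣxΣy = 32793.66 − 35723.64 = -2929.98
nΣx² − (Σx)² = 48987.12 − 43848.36 = 5138.76; nΣy² − (Σy)² = 32132.28 − 29104.36 = 3027.92
r = -2929.98 / √(5138.76 × 3027.92) = -2929.98 / 3944.5854 ≈ -0.743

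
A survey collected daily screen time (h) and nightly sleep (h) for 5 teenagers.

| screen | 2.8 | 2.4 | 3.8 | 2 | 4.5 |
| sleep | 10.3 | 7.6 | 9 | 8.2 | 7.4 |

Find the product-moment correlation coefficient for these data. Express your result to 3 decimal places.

n = 5, Σx = 15.5, Σy = 42.5, Σx² = 52.29, Σy² = 366.85, Σxy = 130.98
nΣxy − ΣxΣy = 654.9 − 658.75 = -3.85
nΣx² − (Σx)² = 261.45 − 240.25 = 21.2; nΣy² − (Σy)² = 1834.25 − 1806.25 = 28
r = -3.85 / √(21.2 × 28) = -3.85 / 24.3639 ≈ -0.158

-0.158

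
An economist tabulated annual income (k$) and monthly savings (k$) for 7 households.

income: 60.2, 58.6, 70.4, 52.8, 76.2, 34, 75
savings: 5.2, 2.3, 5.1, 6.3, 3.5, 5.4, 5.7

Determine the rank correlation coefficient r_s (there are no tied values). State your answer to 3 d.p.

Rank income: 4, 3, 5, 2, 7, 1, 6
Rank savings: 4, 1, 3, 7, 2, 5, 6
d = rank(income) − rank(savings): 0, 2, 2, -5, 5, -4, 0; Σd² = 74
ρ = 1 − 6Σd² / [n(n²−1)] = 1 − 6×74 / (7×48) = 1 − 444/336 ≈ -0.321

-0.321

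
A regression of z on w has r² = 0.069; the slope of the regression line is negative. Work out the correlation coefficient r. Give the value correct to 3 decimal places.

|r| = √0.069 = 0.263
The association is negative, so r = −0.263.

-0.263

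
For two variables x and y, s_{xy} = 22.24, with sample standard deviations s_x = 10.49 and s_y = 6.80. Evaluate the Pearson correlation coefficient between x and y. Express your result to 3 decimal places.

r = Cov(x,y) / (s_x · s_y) = 22.24 / (10.49 × 6.80)
  = 22.24 / 71.3320 ≈ 0.312

0.312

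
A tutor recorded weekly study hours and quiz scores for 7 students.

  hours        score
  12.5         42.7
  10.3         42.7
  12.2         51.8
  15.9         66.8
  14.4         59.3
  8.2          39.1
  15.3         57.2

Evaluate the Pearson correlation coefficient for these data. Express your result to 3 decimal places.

n = 7, Σx = 88.8, Σy = 359.6, Σx² = 1172.68, Σy² = 19109.2, Σxy = 4717.34
nΣxy − ΣxΣy = 33021.38 − 31932.48 = 1088.9
nΣx² − (Σx)² = 8208.76 − 7885.44 = 323.32; nΣy² − (Σy)² = 133764.4 − 129312.16 = 4452.24
r = 1088.9 / √(323.32 × 4452.24) = 1088.9 / 1199.7909 ≈ 0.908

0.908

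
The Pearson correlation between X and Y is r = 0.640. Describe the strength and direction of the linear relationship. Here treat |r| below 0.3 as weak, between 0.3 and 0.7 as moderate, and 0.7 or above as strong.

moderate positive

r = 0.640 > 0 so the relationship is positive.
|r| = 0.640, which falls in the moderate range.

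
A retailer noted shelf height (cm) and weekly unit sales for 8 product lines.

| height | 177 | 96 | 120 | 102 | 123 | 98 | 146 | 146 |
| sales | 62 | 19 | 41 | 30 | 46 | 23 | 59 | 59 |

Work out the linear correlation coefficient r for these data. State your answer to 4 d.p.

0.9419

n = 8, Σx = 1008, Σy = 339, Σx² = 132714, Σy² = 16393, Σxy = 45918
nΣxy − ΣxΣy = 367344 − 341712 = 25632
nΣx² − (Σx)² = 1061712 − 1016064 = 45648; nΣy² − (Σy)² = 131144 − 114921 = 16223
r = 25632 / √(45648 × 16223) = 25632 / 27213.0025 ≈ 0.9419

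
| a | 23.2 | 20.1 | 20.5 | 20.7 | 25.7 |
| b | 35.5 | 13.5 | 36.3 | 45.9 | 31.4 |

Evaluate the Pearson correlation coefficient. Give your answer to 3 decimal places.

0.110

n = 5, Σa = 110.2, Σb = 162.6, Σa² = 2451.48, Σb² = 5852.96, Σab = 3596.21
nΣab − ΣaΣb = 17981.05 − 17918.52 = 62.53
nΣa² − (Σa)² = 12257.4 − 12144.04 = 113.36; nΣb² − (Σb)² = 29264.8 − 26438.76 = 2826.04
r = 62.53 / √(113.36 × 2826.04) = 62.53 / 566.0034 ≈ 0.110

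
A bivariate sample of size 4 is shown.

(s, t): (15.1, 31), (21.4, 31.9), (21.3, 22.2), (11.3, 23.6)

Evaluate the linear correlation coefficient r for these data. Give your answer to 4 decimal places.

0.1689

n = 4, Σs = 69.1, Σt = 108.7, Σs² = 1267.35, Σt² = 3028.41, Σst = 1890.3
nΣst − ΣsΣt = 7561.2 − 7511.17 = 50.03
nΣs² − (Σs)² = 5069.4 − 4774.81 = 294.59; nΣt² − (Σt)² = 12113.64 − 11815.69 = 297.95
r = 50.03 / √(294.59 × 297.95) = 50.03 / 296.2652 ≈ 0.1689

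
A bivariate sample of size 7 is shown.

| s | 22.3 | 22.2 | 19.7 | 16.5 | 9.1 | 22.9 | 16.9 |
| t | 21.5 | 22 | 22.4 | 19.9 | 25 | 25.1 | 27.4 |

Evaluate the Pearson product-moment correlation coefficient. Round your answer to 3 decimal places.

-0.270

n = 7, Σs = 129.6, Σt = 163.3, Σs² = 2543.3, Σt² = 3849.79, Σst = 3002.83
nΣst − ΣsΣt = 21019.81 − 21163.68 = -143.87
nΣs² − (Σs)² = 17803.1 − 16796.16 = 1006.94; nΣt² − (Σt)² = 26948.53 − 26666.89 = 281.64
r = -143.87 / √(1006.94 × 281.64) = -143.87 / 532.5360 ≈ -0.270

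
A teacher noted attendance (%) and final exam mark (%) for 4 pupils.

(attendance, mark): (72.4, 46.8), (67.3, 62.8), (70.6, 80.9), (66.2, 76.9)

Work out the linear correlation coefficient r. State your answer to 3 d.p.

-0.502

n = 4, Σx = 276.5, Σy = 267.4, Σx² = 19137.85, Σy² = 18592.5, Σxy = 18417.08
nΣxy − ΣxΣy = 73668.32 − 73936.1 = -267.78
nΣx² − (Σx)² = 76551.4 − 76452.25 = 99.15; nΣy² − (Σy)² = 74370 − 71502.76 = 2867.24
r = -267.78 / √(99.15 × 2867.24) = -267.78 / 533.1856 ≈ -0.502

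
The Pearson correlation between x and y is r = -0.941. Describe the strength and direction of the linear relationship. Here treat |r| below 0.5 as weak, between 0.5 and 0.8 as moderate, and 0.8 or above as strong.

strong negative

r = -0.941 < 0 so the relationship is negative.
|r| = 0.941, which falls in the strong range.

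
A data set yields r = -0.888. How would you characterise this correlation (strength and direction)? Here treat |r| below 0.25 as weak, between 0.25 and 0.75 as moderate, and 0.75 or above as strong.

strong negative

r = -0.888 < 0 so the relationship is negative.
|r| = 0.888, which falls in the strong range.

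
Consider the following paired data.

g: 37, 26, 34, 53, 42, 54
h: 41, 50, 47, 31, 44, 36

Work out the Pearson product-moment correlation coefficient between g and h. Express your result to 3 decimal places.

n = 6, Σg = 246, Σh = 249, Σg² = 10690, Σh² = 10583, Σgh = 9850
nΣgh − ΣgΣh = 59100 − 61254 = -2154
nΣg² − (Σg)² = 64140 − 60516 = 3624; nΣh² − (Σh)² = 63498 − 62001 = 1497
r = -2154 / √(3624 × 1497) = -2154 / 2329.1904 ≈ -0.925

-0.925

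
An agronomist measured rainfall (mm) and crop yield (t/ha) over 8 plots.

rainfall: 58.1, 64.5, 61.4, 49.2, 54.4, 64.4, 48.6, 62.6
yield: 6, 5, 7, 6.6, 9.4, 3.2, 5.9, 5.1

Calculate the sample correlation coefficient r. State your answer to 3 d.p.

-0.512

n = 8, Σx = 463.2, Σy = 48.2, Σx² = 27113.9, Σy² = 312.98, Σxy = 2749.06
nΣxy − ΣxΣy = 21992.48 − 22326.24 = -333.76
nΣx² − (Σx)² = 216911.2 − 214554.24 = 2356.96; nΣy² − (Σy)² = 2503.84 − 2323.24 = 180.6
r = -333.76 / √(2356.96 × 180.6) = -333.76 / 652.4316 ≈ -0.512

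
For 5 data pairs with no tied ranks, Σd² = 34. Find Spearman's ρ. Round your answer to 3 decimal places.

ρ = 1 − 6Σd² / [n(n²−1)] = 1 − 6×34 / (5×24)
  = 1 − 204/120 = 1 − 1.7000 ≈ -0.700

-0.700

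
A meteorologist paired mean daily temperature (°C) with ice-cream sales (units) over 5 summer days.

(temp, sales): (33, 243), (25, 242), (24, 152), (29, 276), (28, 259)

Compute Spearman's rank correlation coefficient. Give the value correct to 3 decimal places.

Rank temp: 5, 2, 1, 4, 3
Rank sales: 3, 2, 1, 5, 4
d = rank(temp) − rank(sales): 2, 0, 0, -1, -1; Σd² = 6
ρ = 1 − 6Σd² / [n(n²−1)] = 1 − 6×6 / (5×24) = 1 − 36/120 ≈ 0.700

0.700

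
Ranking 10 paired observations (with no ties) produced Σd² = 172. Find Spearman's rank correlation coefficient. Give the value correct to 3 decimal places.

ρ = 1 − 6Σd² / [n(n²−1)] = 1 − 6×172 / (10×99)
  = 1 − 1032/990 = 1 − 1.0424 ≈ -0.042

-0.042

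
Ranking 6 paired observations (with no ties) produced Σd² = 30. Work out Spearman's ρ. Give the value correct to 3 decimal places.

ρ = 1 − 6Σd² / [n(n²−1)] = 1 − 6×30 / (6×35)
  = 1 − 180/210 = 1 − 0.8571 ≈ 0.143

0.143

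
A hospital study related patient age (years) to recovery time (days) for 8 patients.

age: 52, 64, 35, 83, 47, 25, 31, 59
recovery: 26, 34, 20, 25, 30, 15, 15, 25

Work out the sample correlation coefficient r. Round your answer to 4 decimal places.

n = 8, Σx = 396, Σy = 190, Σx² = 22190, Σy² = 4832, Σxy = 10028
nΣxy − ΣxΣy = 80224 − 75240 = 4984
nΣx² − (Σx)² = 177520 − 156816 = 20704; nΣy² − (Σy)² = 38656 − 36100 = 2556
r = 4984 / √(20704 × 2556) = 4984 / 7274.5738 ≈ 0.6851

0.6851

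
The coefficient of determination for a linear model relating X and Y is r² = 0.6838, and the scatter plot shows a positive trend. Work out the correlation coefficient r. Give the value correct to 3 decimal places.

|r| = √0.6838 = 0.827
The association is positive, so r = 0.827.

0.827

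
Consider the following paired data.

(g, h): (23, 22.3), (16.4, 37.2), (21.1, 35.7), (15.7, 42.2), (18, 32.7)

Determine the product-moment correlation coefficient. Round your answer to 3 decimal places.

-0.837

n = 5, Σg = 94.2, Σh = 170.1, Σg² = 1813.66, Σh² = 6005.75, Σgh = 3127.39
nΣgh − ΣgΣh = 15636.95 − 16023.42 = -386.47
nΣg² − (Σg)² = 9068.3 − 8873.64 = 194.66; nΣh² − (Σh)² = 30028.75 − 28934.01 = 1094.74
r = -386.47 / √(194.66 × 1094.74) = -386.47 / 461.6298 ≈ -0.837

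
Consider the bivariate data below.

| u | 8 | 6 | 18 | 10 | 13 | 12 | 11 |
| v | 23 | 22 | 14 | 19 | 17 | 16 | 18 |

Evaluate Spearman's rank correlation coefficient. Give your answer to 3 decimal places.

Rank u: 2, 1, 7, 3, 6, 5, 4
Rank v: 7, 6, 1, 5, 3, 2, 4
d = rank(u) − rank(v): -5, -5, 6, -2, 3, 3, 0; Σd² = 108
ρ = 1 − 6Σd² / [n(n²−1)] = 1 − 6×108 / (7×48) = 1 − 648/336 ≈ -0.929

-0.929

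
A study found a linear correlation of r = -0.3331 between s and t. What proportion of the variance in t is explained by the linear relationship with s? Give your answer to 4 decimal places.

r² = (-0.3331)² = 0.1110

0.1110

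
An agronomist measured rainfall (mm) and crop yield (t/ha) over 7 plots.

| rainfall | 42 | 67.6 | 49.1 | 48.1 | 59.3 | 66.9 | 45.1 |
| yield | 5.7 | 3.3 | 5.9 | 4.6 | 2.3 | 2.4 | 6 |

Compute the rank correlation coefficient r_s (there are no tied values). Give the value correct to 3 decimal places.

-0.679

Rank rainfall: 1, 7, 4, 3, 5, 6, 2
Rank yield: 5, 3, 6, 4, 1, 2, 7
d = rank(rainfall) − rank(yield): -4, 4, -2, -1, 4, 4, -5; Σd² = 94
ρ = 1 − 6Σd² / [n(n²−1)] = 1 − 6×94 / (7×48) = 1 − 564/336 ≈ -0.679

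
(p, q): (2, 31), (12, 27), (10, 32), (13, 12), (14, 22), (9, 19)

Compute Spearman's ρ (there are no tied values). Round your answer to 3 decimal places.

-0.429

Rank p: 1, 4, 3, 5, 6, 2
Rank q: 5, 4, 6, 1, 3, 2
d = rank(p) − rank(q): -4, 0, -3, 4, 3, 0; Σd² = 50
ρ = 1 − 6Σd² / [n(n²−1)] = 1 − 6×50 / (6×35) = 1 − 300/210 ≈ -0.429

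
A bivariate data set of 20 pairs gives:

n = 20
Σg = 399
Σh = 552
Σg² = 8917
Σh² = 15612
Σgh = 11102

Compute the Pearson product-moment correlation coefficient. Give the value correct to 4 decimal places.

r = (nΣgh − ΣgΣh) / √[(nΣg² − (Σg)²)(nΣh² − (Σh)²)]
Numerator: 20×11102 − 399×552 = 1792
Denominator: √[(178340 − 159201)(312240 − 304704)] = √[19139 × 7536] = 12009.6421
r = 1792 / 12009.6421 ≈ 0.1492

0.1492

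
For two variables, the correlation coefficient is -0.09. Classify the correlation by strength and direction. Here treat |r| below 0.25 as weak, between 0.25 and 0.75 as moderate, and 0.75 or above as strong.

r = -0.09 < 0 so the relationship is negative.
|r| = 0.09, which falls in the weak range.

weak negative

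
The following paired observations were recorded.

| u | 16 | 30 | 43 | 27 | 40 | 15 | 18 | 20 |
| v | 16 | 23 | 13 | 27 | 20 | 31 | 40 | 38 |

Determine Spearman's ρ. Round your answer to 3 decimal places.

Rank u: 2, 6, 8, 5, 7, 1, 3, 4
Rank v: 2, 4, 1, 5, 3, 6, 8, 7
d = rank(u) − rank(v): 0, 2, 7, 0, 4, -5, -5, -3; Σd² = 128
ρ = 1 − 6Σd² / [n(n²−1)] = 1 − 6×128 / (8×63) = 1 − 768/504 ≈ -0.524

-0.524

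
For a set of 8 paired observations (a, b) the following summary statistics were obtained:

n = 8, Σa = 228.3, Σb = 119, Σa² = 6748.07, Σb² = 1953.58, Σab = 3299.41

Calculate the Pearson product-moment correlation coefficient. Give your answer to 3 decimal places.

-0.467

r = (nΣab − ΣaΣb) / √[(nΣa² − (Σa)²)(nΣb² − (Σb)²)]
Numerator: 8×3299.41 − 228.3×119 = -772.42
Denominator: √[(53984.56 − 52120.89)(15628.64 − 14161)] = √[1863.67 × 1467.64] = 1653.8430
r = -772.42 / 1653.8430 ≈ -0.467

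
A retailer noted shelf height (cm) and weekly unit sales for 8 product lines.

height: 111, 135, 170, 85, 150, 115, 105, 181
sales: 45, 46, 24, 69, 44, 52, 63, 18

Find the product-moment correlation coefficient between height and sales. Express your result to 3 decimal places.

-0.948

n = 8, Σx = 1052, Σy = 361, Σx² = 146182, Σy² = 18411, Σxy = 43603
nΣxy − ΣxΣy = 348824 − 379772 = -30948
nΣx² − (Σx)² = 1169456 − 1106704 = 62752; nΣy² − (Σy)² = 147288 − 130321 = 16967
r = -30948 / √(62752 × 16967) = -30948 / 32629.9431 ≈ -0.948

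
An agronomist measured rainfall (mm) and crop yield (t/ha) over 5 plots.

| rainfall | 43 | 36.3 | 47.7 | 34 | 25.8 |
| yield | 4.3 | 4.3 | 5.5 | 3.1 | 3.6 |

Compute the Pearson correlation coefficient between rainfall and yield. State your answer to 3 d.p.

0.804

n = 5, Σx = 186.8, Σy = 20.8, Σx² = 7263.62, Σy² = 89.8, Σxy = 801.62
nΣxy − ΣxΣy = 4008.1 − 3885.44 = 122.66
nΣx² − (Σx)² = 36318.1 − 34894.24 = 1423.86; nΣy² − (Σy)² = 449 − 432.64 = 16.36
r = 122.66 / √(1423.86 × 16.36) = 122.66 / 152.6249 ≈ 0.804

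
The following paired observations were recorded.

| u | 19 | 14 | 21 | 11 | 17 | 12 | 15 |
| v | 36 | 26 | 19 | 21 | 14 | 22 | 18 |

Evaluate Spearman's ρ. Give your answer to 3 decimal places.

Rank u: 6, 3, 7, 1, 5, 2, 4
Rank v: 7, 6, 3, 4, 1, 5, 2
d = rank(u) − rank(v): -1, -3, 4, -3, 4, -3, 2; Σd² = 64
ρ = 1 − 6Σd² / [n(n²−1)] = 1 − 6×64 / (7×48) = 1 − 384/336 ≈ -0.143

-0.143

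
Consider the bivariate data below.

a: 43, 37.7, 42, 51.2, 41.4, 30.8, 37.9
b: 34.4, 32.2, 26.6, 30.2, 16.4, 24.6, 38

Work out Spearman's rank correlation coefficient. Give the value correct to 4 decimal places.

Rank a: 6, 2, 5, 7, 4, 1, 3
Rank b: 6, 5, 3, 4, 1, 2, 7
d = rank(a) − rank(b): 0, -3, 2, 3, 3, -1, -4; Σd² = 48
ρ = 1 − 6Σd² / [n(n²−1)] = 1 − 6×48 / (7×48) = 1 − 288/336 ≈ 0.1429

0.1429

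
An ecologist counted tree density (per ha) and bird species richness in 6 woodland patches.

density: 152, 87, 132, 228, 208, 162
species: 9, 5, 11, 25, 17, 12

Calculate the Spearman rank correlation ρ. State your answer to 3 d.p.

0.943

Rank density: 3, 1, 2, 6, 5, 4
Rank species: 2, 1, 3, 6, 5, 4
d = rank(density) − rank(species): 1, 0, -1, 0, 0, 0; Σd² = 2
ρ = 1 − 6Σd² / [n(n²−1)] = 1 − 6×2 / (6×35) = 1 − 12/210 ≈ 0.943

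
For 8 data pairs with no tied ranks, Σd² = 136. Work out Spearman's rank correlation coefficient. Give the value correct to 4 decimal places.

ρ = 1 − 6Σd² / [n(n²−1)] = 1 − 6×136 / (8×63)
  = 1 − 816/504 = 1 − 1.61905 ≈ -0.6190

-0.6190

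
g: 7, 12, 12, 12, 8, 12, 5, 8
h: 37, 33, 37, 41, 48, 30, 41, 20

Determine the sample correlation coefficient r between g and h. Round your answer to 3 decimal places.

n = 8, Σg = 76, Σh = 287, Σg² = 778, Σh² = 10793, Σgh = 2700
nΣgh − ΣgΣh = 21600 − 21812 = -212
nΣg² − (Σg)² = 6224 − 5776 = 448; nΣh² − (Σh)² = 86344 − 82369 = 3975
r = -212 / √(448 × 3975) = -212 / 1334.4662 ≈ -0.159

-0.159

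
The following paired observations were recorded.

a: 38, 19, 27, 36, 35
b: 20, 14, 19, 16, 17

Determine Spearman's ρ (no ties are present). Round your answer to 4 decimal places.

0.6000

Rank a: 5, 1, 2, 4, 3
Rank b: 5, 1, 4, 2, 3
d = rank(a) − rank(b): 0, 0, -2, 2, 0; Σd² = 8
ρ = 1 − 6Σd² / [n(n²−1)] = 1 − 6×8 / (5×24) = 1 − 48/120 ≈ 0.6000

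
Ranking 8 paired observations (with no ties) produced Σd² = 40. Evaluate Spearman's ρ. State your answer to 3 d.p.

ρ = 1 − 6Σd² / [n(n²−1)] = 1 − 6×40 / (8×63)
  = 1 − 240/504 = 1 − 0.4762 ≈ 0.524

0.524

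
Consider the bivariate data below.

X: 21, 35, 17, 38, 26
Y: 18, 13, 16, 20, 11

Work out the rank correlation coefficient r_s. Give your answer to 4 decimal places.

Rank X: 2, 4, 1, 5, 3
Rank Y: 4, 2, 3, 5, 1
d = rank(X) − rank(Y): -2, 2, -2, 0, 2; Σd² = 16
ρ = 1 − 6Σd² / [n(n²−1)] = 1 − 6×16 / (5×24) = 1 − 96/120 ≈ 0.2000

0.2000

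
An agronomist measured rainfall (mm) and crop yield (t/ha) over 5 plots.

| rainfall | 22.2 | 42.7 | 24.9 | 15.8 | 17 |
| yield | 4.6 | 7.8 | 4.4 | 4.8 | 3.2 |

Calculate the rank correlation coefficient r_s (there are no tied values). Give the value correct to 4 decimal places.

0.3000

Rank rainfall: 3, 5, 4, 1, 2
Rank yield: 3, 5, 2, 4, 1
d = rank(rainfall) − rank(yield): 0, 0, 2, -3, 1; Σd² = 14
ρ = 1 − 6Σd² / [n(n²−1)] = 1 − 6×14 / (5×24) = 1 − 84/120 ≈ 0.3000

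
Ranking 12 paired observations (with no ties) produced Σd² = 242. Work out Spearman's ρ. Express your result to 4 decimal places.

ρ = 1 − 6Σd² / [n(n²−1)] = 1 − 6×242 / (12×143)
  = 1 − 1452/1716 = 1 − 0.84615 ≈ 0.1538

0.1538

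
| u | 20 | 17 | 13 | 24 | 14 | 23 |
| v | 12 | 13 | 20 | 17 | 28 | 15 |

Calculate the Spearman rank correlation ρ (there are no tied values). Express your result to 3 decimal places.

Rank u: 4, 3, 1, 6, 2, 5
Rank v: 1, 2, 5, 4, 6, 3
d = rank(u) − rank(v): 3, 1, -4, 2, -4, 2; Σd² = 50
ρ = 1 − 6Σd² / [n(n²−1)] = 1 − 6×50 / (6×35) = 1 − 300/210 ≈ -0.429

-0.429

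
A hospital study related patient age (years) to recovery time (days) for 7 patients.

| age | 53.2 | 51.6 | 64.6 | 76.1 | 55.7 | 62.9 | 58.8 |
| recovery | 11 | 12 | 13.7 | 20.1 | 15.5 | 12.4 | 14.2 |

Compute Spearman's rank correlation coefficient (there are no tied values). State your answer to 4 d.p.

0.6429

Rank age: 2, 1, 6, 7, 3, 5, 4
Rank recovery: 1, 2, 4, 7, 6, 3, 5
d = rank(age) − rank(recovery): 1, -1, 2, 0, -3, 2, -1; Σd² = 20
ρ = 1 − 6Σd² / [n(n²−1)] = 1 − 6×20 / (7×48) = 1 − 120/336 ≈ 0.6429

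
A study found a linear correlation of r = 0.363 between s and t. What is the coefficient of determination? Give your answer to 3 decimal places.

0.132

r² = (0.363)² = 0.132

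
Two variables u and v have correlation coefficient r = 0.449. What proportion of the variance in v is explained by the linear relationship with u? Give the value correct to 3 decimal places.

0.202

r² = (0.449)² = 0.202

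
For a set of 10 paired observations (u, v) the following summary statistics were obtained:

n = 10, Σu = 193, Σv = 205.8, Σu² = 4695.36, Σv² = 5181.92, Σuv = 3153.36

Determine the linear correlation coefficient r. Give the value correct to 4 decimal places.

r = (nΣuv − ΣuΣv) / √[(nΣu² − (Σu)²)(nΣv² − (Σv)²)]
Numerator: 10×3153.36 − 193×205.8 = -8185.8
Denominator: √[(46953.6 − 37249)(51819.2 − 42353.64)] = √[9704.6 × 9465.56] = 9584.3348
r = -8185.8 / 9584.3348 ≈ -0.8541

-0.8541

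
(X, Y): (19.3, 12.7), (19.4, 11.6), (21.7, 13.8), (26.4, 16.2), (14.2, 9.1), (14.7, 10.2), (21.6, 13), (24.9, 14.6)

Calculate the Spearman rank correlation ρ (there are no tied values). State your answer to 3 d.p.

Rank X: 3, 4, 6, 8, 1, 2, 5, 7
Rank Y: 4, 3, 6, 8, 1, 2, 5, 7
d = rank(X) − rank(Y): -1, 1, 0, 0, 0, 0, 0, 0; Σd² = 2
ρ = 1 − 6Σd² / [n(n²−1)] = 1 − 6×2 / (8×63) = 1 − 12/504 ≈ 0.976

0.976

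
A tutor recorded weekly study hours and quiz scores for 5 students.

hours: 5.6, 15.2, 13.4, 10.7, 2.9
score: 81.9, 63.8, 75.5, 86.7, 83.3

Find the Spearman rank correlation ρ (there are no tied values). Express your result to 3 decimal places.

-0.700

Rank hours: 2, 5, 4, 3, 1
Rank score: 3, 1, 2, 5, 4
d = rank(hours) − rank(score): -1, 4, 2, -2, -3; Σd² = 34
ρ = 1 − 6Σd² / [n(n²−1)] = 1 − 6×34 / (5×24) = 1 − 204/120 ≈ -0.700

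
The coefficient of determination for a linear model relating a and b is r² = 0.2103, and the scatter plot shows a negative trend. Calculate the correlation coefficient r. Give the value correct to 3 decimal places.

-0.459

|r| = √0.2103 = 0.459
The association is negative, so r = −0.459.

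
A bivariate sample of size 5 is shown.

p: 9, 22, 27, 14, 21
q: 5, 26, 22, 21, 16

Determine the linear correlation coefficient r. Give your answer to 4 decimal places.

0.7274

n = 5, Σp = 93, Σq = 90, Σp² = 1931, Σq² = 1882, Σpq = 1841
nΣpq − ΣpΣq = 9205 − 8370 = 835
nΣp² − (Σp)² = 9655 − 8649 = 1006; nΣq² − (Σq)² = 9410 − 8100 = 1310
r = 835 / √(1006 × 1310) = 835 / 1147.9808 ≈ 0.7274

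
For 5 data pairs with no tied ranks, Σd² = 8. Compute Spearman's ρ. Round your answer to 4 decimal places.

0.6000

ρ = 1 − 6Σd² / [n(n²−1)] = 1 − 6×8 / (5×24)
  = 1 − 48/120 = 1 − 0.40000 ≈ 0.6000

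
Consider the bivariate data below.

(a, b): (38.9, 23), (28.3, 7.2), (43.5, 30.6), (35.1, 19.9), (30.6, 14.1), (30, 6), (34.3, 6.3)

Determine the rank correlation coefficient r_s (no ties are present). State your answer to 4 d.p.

Rank a: 6, 1, 7, 5, 3, 2, 4
Rank b: 6, 3, 7, 5, 4, 1, 2
d = rank(a) − rank(b): 0, -2, 0, 0, -1, 1, 2; Σd² = 10
ρ = 1 − 6Σd² / [n(n²−1)] = 1 − 6×10 / (7×48) = 1 − 60/336 ≈ 0.8214

0.8214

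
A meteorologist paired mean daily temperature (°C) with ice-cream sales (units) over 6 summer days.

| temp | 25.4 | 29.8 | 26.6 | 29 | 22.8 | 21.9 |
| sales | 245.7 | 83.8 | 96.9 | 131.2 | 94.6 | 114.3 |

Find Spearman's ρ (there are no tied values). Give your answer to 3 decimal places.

-0.257

Rank temp: 3, 6, 4, 5, 2, 1
Rank sales: 6, 1, 3, 5, 2, 4
d = rank(temp) − rank(sales): -3, 5, 1, 0, 0, -3; Σd² = 44
ρ = 1 − 6Σd² / [n(n²−1)] = 1 − 6×44 / (6×35) = 1 − 264/210 ≈ -0.257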